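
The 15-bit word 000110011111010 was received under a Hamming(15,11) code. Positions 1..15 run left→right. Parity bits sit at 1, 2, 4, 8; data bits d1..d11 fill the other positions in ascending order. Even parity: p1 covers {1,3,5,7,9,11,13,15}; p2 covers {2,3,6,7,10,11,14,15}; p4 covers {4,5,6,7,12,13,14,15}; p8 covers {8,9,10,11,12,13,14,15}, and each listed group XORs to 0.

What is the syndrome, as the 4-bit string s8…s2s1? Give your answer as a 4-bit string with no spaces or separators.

s1 (pos 1,3,5,7,9,11,13,15): 0⊕0⊕1⊕0⊕1⊕1⊕0⊕0 = 1
s2 (pos 2,3,6,7,10,11,14,15): 0⊕0⊕0⊕0⊕1⊕1⊕1⊕0 = 1
s4 (pos 4,5,6,7,12,13,14,15): 1⊕1⊕0⊕0⊕1⊕0⊕1⊕0 = 0
s8 (pos 8,9,10,11,12,13,14,15): 1⊕1⊕1⊕1⊕1⊕0⊕1⊕0 = 0
Syndrome s8…s1 = 0011 → error at position 3.

0011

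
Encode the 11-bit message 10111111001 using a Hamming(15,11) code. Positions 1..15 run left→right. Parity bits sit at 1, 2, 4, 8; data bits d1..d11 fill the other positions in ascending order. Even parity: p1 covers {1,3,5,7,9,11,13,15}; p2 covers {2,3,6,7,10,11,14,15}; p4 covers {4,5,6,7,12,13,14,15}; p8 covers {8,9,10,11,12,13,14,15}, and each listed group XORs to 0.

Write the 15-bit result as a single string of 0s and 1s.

101001111111001

Place data at non-parity positions: p1 p2 1 p4 0 1 1 p8 1 1 1 1 0 0 1
p1 (pos 1,3,5,7,9,11,13,15): XOR of data positions = 1⊕0⊕1⊕1⊕1⊕0⊕1 = 1
p2 (pos 2,3,6,7,10,11,14,15): XOR of data positions = 1⊕1⊕1⊕1⊕1⊕0⊕1 = 0
p4 (pos 4,5,6,7,12,13,14,15): XOR of data positions = 0⊕1⊕1⊕1⊕0⊕0⊕1 = 0
p8 (pos 8,9,10,11,12,13,14,15): XOR of data positions = 1⊕1⊕1⊕1⊕0⊕0⊕1 = 1
Codeword: 101001111111001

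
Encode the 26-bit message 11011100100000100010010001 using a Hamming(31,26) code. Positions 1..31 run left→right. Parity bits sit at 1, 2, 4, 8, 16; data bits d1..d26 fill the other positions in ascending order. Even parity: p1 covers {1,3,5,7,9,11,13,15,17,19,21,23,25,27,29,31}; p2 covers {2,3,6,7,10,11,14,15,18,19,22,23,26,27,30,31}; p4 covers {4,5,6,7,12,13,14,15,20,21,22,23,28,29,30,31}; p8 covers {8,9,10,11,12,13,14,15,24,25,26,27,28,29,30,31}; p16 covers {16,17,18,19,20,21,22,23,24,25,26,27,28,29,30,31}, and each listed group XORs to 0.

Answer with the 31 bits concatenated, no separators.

1111101011001000000100010010001

Place data at non-parity positions: p1 p2 1 p4 1 0 1 p8 1 1 0 0 1 0 0 p16 0 0 0 1 0 0 0 1 0 0 1 0 0 0 1
p1 (pos 1,3,5,7,9,11,13,15,17,19,21,23,25,27,29,31): XOR of data positions = 1⊕1⊕1⊕1⊕0⊕1⊕0⊕0⊕0⊕0⊕0⊕0⊕1⊕0⊕1 = 1
p2 (pos 2,3,6,7,10,11,14,15,18,19,22,23,26,27,30,31): XOR of data positions = 1⊕0⊕1⊕1⊕0⊕0⊕0⊕0⊕0⊕0⊕0⊕0⊕1⊕0⊕1 = 1
p4 (pos 4,5,6,7,12,13,14,15,20,21,22,23,28,29,30,31): XOR of data positions = 1⊕0⊕1⊕0⊕1⊕0⊕0⊕1⊕0⊕0⊕0⊕0⊕0⊕0⊕1 = 1
p8 (pos 8,9,10,11,12,13,14,15,24,25,26,27,28,29,30,31): XOR of data positions = 1⊕1⊕0⊕0⊕1⊕0⊕0⊕1⊕0⊕0⊕1⊕0⊕0⊕0⊕1 = 0
p16 (pos 16,17,18,19,20,21,22,23,24,25,26,27,28,29,30,31): XOR of data positions = 0⊕0⊕0⊕1⊕0⊕0⊕0⊕1⊕0⊕0⊕1⊕0⊕0⊕0⊕1 = 0
Codeword: 1111101011001000000100010010001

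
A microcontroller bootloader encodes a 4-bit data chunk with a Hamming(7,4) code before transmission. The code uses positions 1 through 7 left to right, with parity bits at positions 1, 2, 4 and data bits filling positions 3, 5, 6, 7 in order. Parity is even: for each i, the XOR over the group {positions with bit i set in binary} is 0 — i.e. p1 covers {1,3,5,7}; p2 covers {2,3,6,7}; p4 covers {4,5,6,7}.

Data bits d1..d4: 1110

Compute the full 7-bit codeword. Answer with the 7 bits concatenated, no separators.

0010110

Place data at non-parity positions: p1 p2 1 p4 1 1 0
p1 (pos 1,3,5,7): XOR of data positions = 1⊕1⊕0 = 0
p2 (pos 2,3,6,7): XOR of data positions = 1⊕1⊕0 = 0
p4 (pos 4,5,6,7): XOR of data positions = 1⊕1⊕0 = 0
Codeword: 0010110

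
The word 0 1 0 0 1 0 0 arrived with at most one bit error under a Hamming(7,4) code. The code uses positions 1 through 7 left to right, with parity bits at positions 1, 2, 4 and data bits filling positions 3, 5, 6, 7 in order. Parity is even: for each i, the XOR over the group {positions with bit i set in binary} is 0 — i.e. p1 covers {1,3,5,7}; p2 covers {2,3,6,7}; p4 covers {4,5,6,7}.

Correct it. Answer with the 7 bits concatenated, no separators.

s1 (pos 1,3,5,7): 0⊕0⊕1⊕0 = 1
s2 (pos 2,3,6,7): 1⊕0⊕0⊕0 = 1
s4 (pos 4,5,6,7): 0⊕1⊕0⊕0 = 1
Syndrome s4…s1 = 111 → error at position 7.
Flip position 7: 0100100 → 0100101

0100101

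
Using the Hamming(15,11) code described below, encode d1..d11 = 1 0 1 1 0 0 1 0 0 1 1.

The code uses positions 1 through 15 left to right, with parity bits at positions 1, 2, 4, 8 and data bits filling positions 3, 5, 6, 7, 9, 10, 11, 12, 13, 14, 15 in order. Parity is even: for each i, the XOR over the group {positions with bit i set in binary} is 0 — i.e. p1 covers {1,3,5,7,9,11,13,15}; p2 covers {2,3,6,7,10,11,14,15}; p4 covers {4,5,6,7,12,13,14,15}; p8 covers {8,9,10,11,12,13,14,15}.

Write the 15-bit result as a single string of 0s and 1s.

001001110010011

Place data at non-parity positions: p1 p2 1 p4 0 1 1 p8 0 0 1 0 0 1 1
p1 (pos 1,3,5,7,9,11,13,15): XOR of data positions = 1⊕0⊕1⊕0⊕1⊕0⊕1 = 0
p2 (pos 2,3,6,7,10,11,14,15): XOR of data positions = 1⊕1⊕1⊕0⊕1⊕1⊕1 = 0
p4 (pos 4,5,6,7,12,13,14,15): XOR of data positions = 0⊕1⊕1⊕0⊕0⊕1⊕1 = 0
p8 (pos 8,9,10,11,12,13,14,15): XOR of data positions = 0⊕0⊕1⊕0⊕0⊕1⊕1 = 1
Codeword: 001001110010011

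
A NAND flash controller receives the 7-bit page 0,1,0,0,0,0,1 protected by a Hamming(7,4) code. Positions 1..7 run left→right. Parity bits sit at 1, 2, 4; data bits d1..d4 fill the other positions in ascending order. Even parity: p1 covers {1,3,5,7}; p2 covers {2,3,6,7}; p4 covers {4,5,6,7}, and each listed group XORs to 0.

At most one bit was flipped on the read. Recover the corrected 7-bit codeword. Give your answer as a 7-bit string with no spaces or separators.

0100101

s1 (pos 1,3,5,7): 0⊕0⊕0⊕1 = 1
s2 (pos 2,3,6,7): 1⊕0⊕0⊕1 = 0
s4 (pos 4,5,6,7): 0⊕0⊕0⊕1 = 1
Syndrome s4…s1 = 101 → error at position 5.
Flip position 5: 0100001 → 0100101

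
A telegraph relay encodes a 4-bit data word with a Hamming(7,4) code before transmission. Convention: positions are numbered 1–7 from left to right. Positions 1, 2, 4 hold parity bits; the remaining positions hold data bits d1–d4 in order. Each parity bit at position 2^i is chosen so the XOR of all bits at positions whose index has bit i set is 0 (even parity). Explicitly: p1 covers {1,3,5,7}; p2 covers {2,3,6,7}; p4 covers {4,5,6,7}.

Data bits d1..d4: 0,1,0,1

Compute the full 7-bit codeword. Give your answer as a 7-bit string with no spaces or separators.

0100101

Place data at non-parity positions: p1 p2 0 p4 1 0 1
p1 (pos 1,3,5,7): XOR of data positions = 0⊕1⊕1 = 0
p2 (pos 2,3,6,7): XOR of data positions = 0⊕0⊕1 = 1
p4 (pos 4,5,6,7): XOR of data positions = 1⊕0⊕1 = 0
Codeword: 0100101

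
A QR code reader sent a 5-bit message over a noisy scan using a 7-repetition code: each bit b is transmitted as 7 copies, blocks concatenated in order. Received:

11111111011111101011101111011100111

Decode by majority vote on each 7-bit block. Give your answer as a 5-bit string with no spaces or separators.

Block 1 (1111111): 7 ones → 1
Block 2 (1011111): 6 ones → 1
Block 3 (1010111): 5 ones → 1
Block 4 (0111101): 5 ones → 1
Block 5 (1100111): 5 ones → 1

11111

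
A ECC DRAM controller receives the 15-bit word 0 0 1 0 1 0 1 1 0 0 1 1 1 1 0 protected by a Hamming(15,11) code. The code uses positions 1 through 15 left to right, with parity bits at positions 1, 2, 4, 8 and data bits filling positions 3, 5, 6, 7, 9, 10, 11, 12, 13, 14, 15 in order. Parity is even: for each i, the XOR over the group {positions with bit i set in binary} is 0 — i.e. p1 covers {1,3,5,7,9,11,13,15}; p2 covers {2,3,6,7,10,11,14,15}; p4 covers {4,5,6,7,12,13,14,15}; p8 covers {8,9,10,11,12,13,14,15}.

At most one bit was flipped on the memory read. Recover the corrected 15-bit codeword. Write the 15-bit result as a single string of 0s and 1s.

001010110011010

s1 (pos 1,3,5,7,9,11,13,15): 0⊕1⊕1⊕1⊕0⊕1⊕1⊕0 = 1
s2 (pos 2,3,6,7,10,11,14,15): 0⊕1⊕0⊕1⊕0⊕1⊕1⊕0 = 0
s4 (pos 4,5,6,7,12,13,14,15): 0⊕1⊕0⊕1⊕1⊕1⊕1⊕0 = 1
s8 (pos 8,9,10,11,12,13,14,15): 1⊕0⊕0⊕1⊕1⊕1⊕1⊕0 = 1
Syndrome s8…s1 = 1101 → error at position 13.
Flip position 13: 001010110011110 → 001010110011010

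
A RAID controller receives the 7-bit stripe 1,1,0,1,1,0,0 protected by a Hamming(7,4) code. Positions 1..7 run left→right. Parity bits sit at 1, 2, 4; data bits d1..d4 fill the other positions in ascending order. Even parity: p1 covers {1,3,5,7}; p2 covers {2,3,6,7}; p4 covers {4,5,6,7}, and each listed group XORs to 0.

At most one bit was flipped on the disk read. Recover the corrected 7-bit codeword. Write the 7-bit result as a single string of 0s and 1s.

s1 (pos 1,3,5,7): 1⊕0⊕1⊕0 = 0
s2 (pos 2,3,6,7): 1⊕0⊕0⊕0 = 1
s4 (pos 4,5,6,7): 1⊕1⊕0⊕0 = 0
Syndrome s4…s1 = 010 → error at position 2.
Flip position 2: 1101100 → 1001100

1001100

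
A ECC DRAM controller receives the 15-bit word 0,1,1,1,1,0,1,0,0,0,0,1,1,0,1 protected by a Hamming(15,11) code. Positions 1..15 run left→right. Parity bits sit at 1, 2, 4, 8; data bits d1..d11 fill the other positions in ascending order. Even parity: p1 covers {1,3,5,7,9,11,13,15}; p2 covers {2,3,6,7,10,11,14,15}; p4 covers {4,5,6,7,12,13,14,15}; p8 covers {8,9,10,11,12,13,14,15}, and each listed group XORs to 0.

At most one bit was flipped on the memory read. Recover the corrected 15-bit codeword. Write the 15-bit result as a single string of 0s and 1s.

011110101001101

s1 (pos 1,3,5,7,9,11,13,15): 0⊕1⊕1⊕1⊕0⊕0⊕1⊕1 = 1
s2 (pos 2,3,6,7,10,11,14,15): 1⊕1⊕0⊕1⊕0⊕0⊕0⊕1 = 0
s4 (pos 4,5,6,7,12,13,14,15): 1⊕1⊕0⊕1⊕1⊕1⊕0⊕1 = 0
s8 (pos 8,9,10,11,12,13,14,15): 0⊕0⊕0⊕0⊕1⊕1⊕0⊕1 = 1
Syndrome s8…s1 = 1001 → error at position 9.
Flip position 9: 011110100001101 → 011110101001101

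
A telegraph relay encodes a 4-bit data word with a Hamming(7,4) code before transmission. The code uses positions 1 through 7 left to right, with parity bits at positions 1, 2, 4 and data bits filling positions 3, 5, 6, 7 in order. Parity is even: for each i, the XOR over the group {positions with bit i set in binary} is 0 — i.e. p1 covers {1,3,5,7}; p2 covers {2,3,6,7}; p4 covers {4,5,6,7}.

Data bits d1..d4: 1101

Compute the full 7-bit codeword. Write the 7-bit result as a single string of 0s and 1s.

Place data at non-parity positions: p1 p2 1 p4 1 0 1
p1 (pos 1,3,5,7): XOR of data positions = 1⊕1⊕1 = 1
p2 (pos 2,3,6,7): XOR of data positions = 1⊕0⊕1 = 0
p4 (pos 4,5,6,7): XOR of data positions = 1⊕0⊕1 = 0
Codeword: 1010101

1010101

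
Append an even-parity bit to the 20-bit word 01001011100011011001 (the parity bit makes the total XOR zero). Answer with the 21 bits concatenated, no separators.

XOR of the 20 data bits: 0⊕1⊕0⊕0⊕1⊕0⊕1⊕1⊕1⊕0⊕0⊕0⊕1⊕1⊕0⊕1⊕1⊕0⊕0⊕1 = 0
Parity bit = 0 (so all 21 bits XOR to 0).

010010111000110110010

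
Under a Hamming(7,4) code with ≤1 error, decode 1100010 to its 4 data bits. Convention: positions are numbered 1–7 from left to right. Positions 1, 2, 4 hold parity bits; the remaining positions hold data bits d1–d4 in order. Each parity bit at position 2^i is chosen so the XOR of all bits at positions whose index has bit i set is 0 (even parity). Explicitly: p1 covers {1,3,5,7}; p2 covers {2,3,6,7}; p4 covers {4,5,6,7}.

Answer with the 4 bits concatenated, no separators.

0110

s1 (pos 1,3,5,7): 1⊕0⊕0⊕0 = 1
s2 (pos 2,3,6,7): 1⊕0⊕1⊕0 = 0
s4 (pos 4,5,6,7): 0⊕0⊕1⊕0 = 1
Syndrome s4…s1 = 101 → error at position 5.
Flip position 5: 1100010 → 1100110
Read data bits from positions 3,5,6,7: 0110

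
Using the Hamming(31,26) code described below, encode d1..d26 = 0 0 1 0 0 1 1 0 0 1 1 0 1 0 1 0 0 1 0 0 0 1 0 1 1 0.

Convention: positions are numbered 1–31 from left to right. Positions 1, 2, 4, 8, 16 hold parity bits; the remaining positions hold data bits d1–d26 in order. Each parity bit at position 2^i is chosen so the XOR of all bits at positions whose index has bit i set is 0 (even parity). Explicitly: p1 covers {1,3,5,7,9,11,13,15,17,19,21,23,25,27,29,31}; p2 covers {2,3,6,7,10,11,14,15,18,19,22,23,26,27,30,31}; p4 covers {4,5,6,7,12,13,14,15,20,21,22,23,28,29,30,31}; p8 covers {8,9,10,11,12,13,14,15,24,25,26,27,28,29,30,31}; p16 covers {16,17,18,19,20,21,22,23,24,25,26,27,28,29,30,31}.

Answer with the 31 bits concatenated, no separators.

Place data at non-parity positions: p1 p2 0 p4 0 1 0 p8 0 1 1 0 0 1 1 p16 0 1 0 1 0 0 1 0 0 0 1 0 1 1 0
p1 (pos 1,3,5,7,9,11,13,15,17,19,21,23,25,27,29,31): XOR of data positions = 0⊕0⊕0⊕0⊕1⊕0⊕1⊕0⊕0⊕0⊕1⊕0⊕1⊕1⊕0 = 1
p2 (pos 2,3,6,7,10,11,14,15,18,19,22,23,26,27,30,31): XOR of data positions = 0⊕1⊕0⊕1⊕1⊕1⊕1⊕1⊕0⊕0⊕1⊕0⊕1⊕1⊕0 = 1
p4 (pos 4,5,6,7,12,13,14,15,20,21,22,23,28,29,30,31): XOR of data positions = 0⊕1⊕0⊕0⊕0⊕1⊕1⊕1⊕0⊕0⊕1⊕0⊕1⊕1⊕0 = 1
p8 (pos 8,9,10,11,12,13,14,15,24,25,26,27,28,29,30,31): XOR of data positions = 0⊕1⊕1⊕0⊕0⊕1⊕1⊕0⊕0⊕0⊕1⊕0⊕1⊕1⊕0 = 1
p16 (pos 16,17,18,19,20,21,22,23,24,25,26,27,28,29,30,31): XOR of data positions = 0⊕1⊕0⊕1⊕0⊕0⊕1⊕0⊕0⊕0⊕1⊕0⊕1⊕1⊕0 = 0
Codeword: 1101010101100110010100100010110

1101010101100110010100100010110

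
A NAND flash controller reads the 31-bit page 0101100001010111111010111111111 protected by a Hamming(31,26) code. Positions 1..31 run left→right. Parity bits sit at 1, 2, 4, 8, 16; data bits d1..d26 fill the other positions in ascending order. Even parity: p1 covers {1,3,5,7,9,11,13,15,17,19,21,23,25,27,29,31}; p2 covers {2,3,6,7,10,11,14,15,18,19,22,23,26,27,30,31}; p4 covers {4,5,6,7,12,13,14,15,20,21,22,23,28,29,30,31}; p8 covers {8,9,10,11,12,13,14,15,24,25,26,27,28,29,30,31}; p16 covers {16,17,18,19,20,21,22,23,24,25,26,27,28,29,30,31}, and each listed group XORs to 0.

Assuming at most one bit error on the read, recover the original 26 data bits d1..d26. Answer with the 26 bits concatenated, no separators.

01100101011111010111111111

s1 (pos 1,3,5,7,9,11,13,15,17,19,21,23,25,27,29,31): 0⊕0⊕1⊕0⊕0⊕0⊕0⊕1⊕1⊕1⊕1⊕1⊕1⊕1⊕1⊕1 = 0
s2 (pos 2,3,6,7,10,11,14,15,18,19,22,23,26,27,30,31): 1⊕0⊕0⊕0⊕1⊕0⊕1⊕1⊕1⊕1⊕0⊕1⊕1⊕1⊕1⊕1 = 1
s4 (pos 4,5,6,7,12,13,14,15,20,21,22,23,28,29,30,31): 1⊕1⊕0⊕0⊕1⊕0⊕1⊕1⊕0⊕1⊕0⊕1⊕1⊕1⊕1⊕1 = 1
s8 (pos 8,9,10,11,12,13,14,15,24,25,26,27,28,29,30,31): 0⊕0⊕1⊕0⊕1⊕0⊕1⊕1⊕1⊕1⊕1⊕1⊕1⊕1⊕1⊕1 = 0
s16 (pos 16,17,18,19,20,21,22,23,24,25,26,27,28,29,30,31): 1⊕1⊕1⊕1⊕0⊕1⊕0⊕1⊕1⊕1⊕1⊕1⊕1⊕1⊕1⊕1 = 0
Syndrome s16…s1 = 00110 → error at position 6.
Flip position 6: 0101100001010111111010111111111 → 0101110001010111111010111111111
Read data bits from positions 3,5,6,7,9,10,11,12,13,14,15,17,18,19,20,21,22,23,24,25,26,27,28,29,30,31: 01100101011111010111111111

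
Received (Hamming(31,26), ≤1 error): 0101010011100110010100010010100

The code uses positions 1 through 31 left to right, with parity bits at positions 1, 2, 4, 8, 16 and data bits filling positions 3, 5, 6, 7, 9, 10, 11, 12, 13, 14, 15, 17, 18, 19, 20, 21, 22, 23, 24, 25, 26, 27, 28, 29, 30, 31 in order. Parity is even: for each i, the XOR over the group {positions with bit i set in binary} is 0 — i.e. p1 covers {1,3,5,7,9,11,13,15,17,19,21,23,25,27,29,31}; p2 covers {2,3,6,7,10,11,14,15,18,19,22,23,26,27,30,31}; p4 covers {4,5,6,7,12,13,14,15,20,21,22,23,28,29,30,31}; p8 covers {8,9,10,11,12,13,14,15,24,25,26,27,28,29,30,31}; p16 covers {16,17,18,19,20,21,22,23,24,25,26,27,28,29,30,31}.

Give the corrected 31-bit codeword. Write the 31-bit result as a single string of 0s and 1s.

0101010011100110110100010010100

s1 (pos 1,3,5,7,9,11,13,15,17,19,21,23,25,27,29,31): 0⊕0⊕0⊕0⊕1⊕1⊕0⊕1⊕0⊕0⊕0⊕0⊕0⊕1⊕1⊕0 = 1
s2 (pos 2,3,6,7,10,11,14,15,18,19,22,23,26,27,30,31): 1⊕0⊕1⊕0⊕1⊕1⊕1⊕1⊕1⊕0⊕0⊕0⊕0⊕1⊕0⊕0 = 0
s4 (pos 4,5,6,7,12,13,14,15,20,21,22,23,28,29,30,31): 1⊕0⊕1⊕0⊕0⊕0⊕1⊕1⊕1⊕0⊕0⊕0⊕0⊕1⊕0⊕0 = 0
s8 (pos 8,9,10,11,12,13,14,15,24,25,26,27,28,29,30,31): 0⊕1⊕1⊕1⊕0⊕0⊕1⊕1⊕1⊕0⊕0⊕1⊕0⊕1⊕0⊕0 = 0
s16 (pos 16,17,18,19,20,21,22,23,24,25,26,27,28,29,30,31): 0⊕0⊕1⊕0⊕1⊕0⊕0⊕0⊕1⊕0⊕0⊕1⊕0⊕1⊕0⊕0 = 1
Syndrome s16…s1 = 10001 → error at position 17.
Flip position 17: 0101010011100110010100010010100 → 0101010011100110110100010010100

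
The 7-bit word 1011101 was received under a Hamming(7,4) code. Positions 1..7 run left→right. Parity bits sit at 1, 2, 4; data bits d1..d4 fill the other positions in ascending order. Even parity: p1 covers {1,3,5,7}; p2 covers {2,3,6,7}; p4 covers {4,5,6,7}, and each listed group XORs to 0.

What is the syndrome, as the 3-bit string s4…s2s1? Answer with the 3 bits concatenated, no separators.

100

s1 (pos 1,3,5,7): 1⊕1⊕1⊕1 = 0
s2 (pos 2,3,6,7): 0⊕1⊕0⊕1 = 0
s4 (pos 4,5,6,7): 1⊕1⊕0⊕1 = 1
Syndrome s4…s1 = 100 → error at position 4.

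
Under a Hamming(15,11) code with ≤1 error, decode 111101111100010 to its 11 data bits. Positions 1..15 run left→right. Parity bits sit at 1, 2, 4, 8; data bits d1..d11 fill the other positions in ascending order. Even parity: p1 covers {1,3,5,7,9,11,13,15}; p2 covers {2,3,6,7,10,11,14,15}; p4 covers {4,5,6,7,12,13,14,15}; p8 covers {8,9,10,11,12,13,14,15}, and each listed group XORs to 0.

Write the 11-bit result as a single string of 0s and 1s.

s1 (pos 1,3,5,7,9,11,13,15): 1⊕1⊕0⊕1⊕1⊕0⊕0⊕0 = 0
s2 (pos 2,3,6,7,10,11,14,15): 1⊕1⊕1⊕1⊕1⊕0⊕1⊕0 = 0
s4 (pos 4,5,6,7,12,13,14,15): 1⊕0⊕1⊕1⊕0⊕0⊕1⊕0 = 0
s8 (pos 8,9,10,11,12,13,14,15): 1⊕1⊕1⊕0⊕0⊕0⊕1⊕0 = 0
Syndrome s8…s1 = 0000 → no error.
Read data bits from positions 3,5,6,7,9,10,11,12,13,14,15: 10111100010

10111100010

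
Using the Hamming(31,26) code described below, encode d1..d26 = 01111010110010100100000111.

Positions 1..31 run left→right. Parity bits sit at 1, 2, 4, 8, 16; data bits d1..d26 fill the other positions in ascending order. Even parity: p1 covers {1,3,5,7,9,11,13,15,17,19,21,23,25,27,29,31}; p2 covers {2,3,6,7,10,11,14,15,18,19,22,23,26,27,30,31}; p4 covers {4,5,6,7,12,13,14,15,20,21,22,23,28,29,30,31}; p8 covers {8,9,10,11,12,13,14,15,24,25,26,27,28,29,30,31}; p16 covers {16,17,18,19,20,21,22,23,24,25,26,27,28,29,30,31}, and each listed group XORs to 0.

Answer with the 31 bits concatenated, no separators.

0000111110101100010100100000111

Place data at non-parity positions: p1 p2 0 p4 1 1 1 p8 1 0 1 0 1 1 0 p16 0 1 0 1 0 0 1 0 0 0 0 0 1 1 1
p1 (pos 1,3,5,7,9,11,13,15,17,19,21,23,25,27,29,31): XOR of data positions = 0⊕1⊕1⊕1⊕1⊕1⊕0⊕0⊕0⊕0⊕1⊕0⊕0⊕1⊕1 = 0
p2 (pos 2,3,6,7,10,11,14,15,18,19,22,23,26,27,30,31): XOR of data positions = 0⊕1⊕1⊕0⊕1⊕1⊕0⊕1⊕0⊕0⊕1⊕0⊕0⊕1⊕1 = 0
p4 (pos 4,5,6,7,12,13,14,15,20,21,22,23,28,29,30,31): XOR of data positions = 1⊕1⊕1⊕0⊕1⊕1⊕0⊕1⊕0⊕0⊕1⊕0⊕1⊕1⊕1 = 0
p8 (pos 8,9,10,11,12,13,14,15,24,25,26,27,28,29,30,31): XOR of data positions = 1⊕0⊕1⊕0⊕1⊕1⊕0⊕0⊕0⊕0⊕0⊕0⊕1⊕1⊕1 = 1
p16 (pos 16,17,18,19,20,21,22,23,24,25,26,27,28,29,30,31): XOR of data positions = 0⊕1⊕0⊕1⊕0⊕0⊕1⊕0⊕0⊕0⊕0⊕0⊕1⊕1⊕1 = 0
Codeword: 0000111110101100010100100000111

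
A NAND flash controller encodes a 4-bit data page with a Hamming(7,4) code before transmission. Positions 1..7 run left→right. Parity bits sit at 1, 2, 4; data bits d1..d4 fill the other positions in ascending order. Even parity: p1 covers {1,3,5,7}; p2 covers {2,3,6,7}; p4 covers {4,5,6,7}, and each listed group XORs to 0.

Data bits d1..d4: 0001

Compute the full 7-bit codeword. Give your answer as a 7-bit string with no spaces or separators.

Place data at non-parity positions: p1 p2 0 p4 0 0 1
p1 (pos 1,3,5,7): XOR of data positions = 0⊕0⊕1 = 1
p2 (pos 2,3,6,7): XOR of data positions = 0⊕0⊕1 = 1
p4 (pos 4,5,6,7): XOR of data positions = 0⊕0⊕1 = 1
Codeword: 1101001

1101001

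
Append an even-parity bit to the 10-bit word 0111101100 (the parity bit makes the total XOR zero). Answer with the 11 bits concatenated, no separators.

01111011000

XOR of the 10 data bits: 0⊕1⊕1⊕1⊕1⊕0⊕1⊕1⊕0⊕0 = 0
Parity bit = 0 (so all 11 bits XOR to 0).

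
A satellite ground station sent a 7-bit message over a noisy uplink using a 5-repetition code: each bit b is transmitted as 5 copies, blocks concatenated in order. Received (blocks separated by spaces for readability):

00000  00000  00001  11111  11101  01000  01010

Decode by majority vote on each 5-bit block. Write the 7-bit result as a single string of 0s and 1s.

0001100

Block 1 (00000): 0 ones → 0
Block 2 (00000): 0 ones → 0
Block 3 (00001): 1 one → 0
Block 4 (11111): 5 ones → 1
Block 5 (11101): 4 ones → 1
Block 6 (01000): 1 one → 0
Block 7 (01010): 2 ones → 0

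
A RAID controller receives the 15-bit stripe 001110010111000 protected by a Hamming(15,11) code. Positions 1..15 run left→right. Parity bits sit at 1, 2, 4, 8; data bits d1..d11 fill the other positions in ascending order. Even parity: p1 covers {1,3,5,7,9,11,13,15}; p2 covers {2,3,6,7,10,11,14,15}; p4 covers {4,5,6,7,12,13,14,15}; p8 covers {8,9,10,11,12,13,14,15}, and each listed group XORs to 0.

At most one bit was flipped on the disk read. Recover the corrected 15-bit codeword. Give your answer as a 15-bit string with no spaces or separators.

001110110111000

s1 (pos 1,3,5,7,9,11,13,15): 0⊕1⊕1⊕0⊕0⊕1⊕0⊕0 = 1
s2 (pos 2,3,6,7,10,11,14,15): 0⊕1⊕0⊕0⊕1⊕1⊕0⊕0 = 1
s4 (pos 4,5,6,7,12,13,14,15): 1⊕1⊕0⊕0⊕1⊕0⊕0⊕0 = 1
s8 (pos 8,9,10,11,12,13,14,15): 1⊕0⊕1⊕1⊕1⊕0⊕0⊕0 = 0
Syndrome s8…s1 = 0111 → error at position 7.
Flip position 7: 001110010111000 → 001110110111000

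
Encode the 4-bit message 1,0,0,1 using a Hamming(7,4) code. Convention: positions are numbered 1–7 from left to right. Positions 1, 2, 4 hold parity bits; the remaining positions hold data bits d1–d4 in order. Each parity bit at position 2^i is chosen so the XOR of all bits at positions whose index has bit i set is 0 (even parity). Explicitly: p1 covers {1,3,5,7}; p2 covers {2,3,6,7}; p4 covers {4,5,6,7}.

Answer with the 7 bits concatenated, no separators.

Place data at non-parity positions: p1 p2 1 p4 0 0 1
p1 (pos 1,3,5,7): XOR of data positions = 1⊕0⊕1 = 0
p2 (pos 2,3,6,7): XOR of data positions = 1⊕0⊕1 = 0
p4 (pos 4,5,6,7): XOR of data positions = 0⊕0⊕1 = 1
Codeword: 0011001

0011001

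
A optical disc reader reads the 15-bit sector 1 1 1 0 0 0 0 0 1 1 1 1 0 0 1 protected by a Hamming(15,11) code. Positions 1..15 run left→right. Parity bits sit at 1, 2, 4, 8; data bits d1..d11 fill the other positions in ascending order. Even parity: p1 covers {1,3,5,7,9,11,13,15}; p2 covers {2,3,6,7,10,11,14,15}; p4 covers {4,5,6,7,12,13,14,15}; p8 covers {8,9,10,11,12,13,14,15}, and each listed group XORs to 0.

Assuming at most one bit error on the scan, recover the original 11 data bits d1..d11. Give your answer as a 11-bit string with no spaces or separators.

s1 (pos 1,3,5,7,9,11,13,15): 1⊕1⊕0⊕0⊕1⊕1⊕0⊕1 = 1
s2 (pos 2,3,6,7,10,11,14,15): 1⊕1⊕0⊕0⊕1⊕1⊕0⊕1 = 1
s4 (pos 4,5,6,7,12,13,14,15): 0⊕0⊕0⊕0⊕1⊕0⊕0⊕1 = 0
s8 (pos 8,9,10,11,12,13,14,15): 0⊕1⊕1⊕1⊕1⊕0⊕0⊕1 = 1
Syndrome s8…s1 = 1011 → error at position 11.
Flip position 11: 111000001111001 → 111000001101001
Read data bits from positions 3,5,6,7,9,10,11,12,13,14,15: 10001101001

10001101001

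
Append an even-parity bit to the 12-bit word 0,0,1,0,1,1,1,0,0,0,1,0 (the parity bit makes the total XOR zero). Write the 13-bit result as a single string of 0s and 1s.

0010111000101

XOR of the 12 data bits: 0⊕0⊕1⊕0⊕1⊕1⊕1⊕0⊕0⊕0⊕1⊕0 = 1
Parity bit = 1 (so all 13 bits XOR to 0).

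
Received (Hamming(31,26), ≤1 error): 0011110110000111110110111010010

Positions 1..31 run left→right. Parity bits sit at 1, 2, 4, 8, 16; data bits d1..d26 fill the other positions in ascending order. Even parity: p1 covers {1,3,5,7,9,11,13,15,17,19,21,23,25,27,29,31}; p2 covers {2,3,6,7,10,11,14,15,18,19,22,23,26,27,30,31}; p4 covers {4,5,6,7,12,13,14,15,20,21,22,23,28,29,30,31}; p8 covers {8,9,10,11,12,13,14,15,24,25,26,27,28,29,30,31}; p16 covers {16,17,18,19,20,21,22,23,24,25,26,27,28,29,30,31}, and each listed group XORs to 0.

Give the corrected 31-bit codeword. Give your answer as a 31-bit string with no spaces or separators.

s1 (pos 1,3,5,7,9,11,13,15,17,19,21,23,25,27,29,31): 0⊕1⊕1⊕0⊕1⊕0⊕0⊕1⊕1⊕0⊕1⊕1⊕1⊕1⊕0⊕0 = 1
s2 (pos 2,3,6,7,10,11,14,15,18,19,22,23,26,27,30,31): 0⊕1⊕1⊕0⊕0⊕0⊕1⊕1⊕1⊕0⊕0⊕1⊕0⊕1⊕1⊕0 = 0
s4 (pos 4,5,6,7,12,13,14,15,20,21,22,23,28,29,30,31): 1⊕1⊕1⊕0⊕0⊕0⊕1⊕1⊕1⊕1⊕0⊕1⊕0⊕0⊕1⊕0 = 1
s8 (pos 8,9,10,11,12,13,14,15,24,25,26,27,28,29,30,31): 1⊕1⊕0⊕0⊕0⊕0⊕1⊕1⊕1⊕1⊕0⊕1⊕0⊕0⊕1⊕0 = 0
s16 (pos 16,17,18,19,20,21,22,23,24,25,26,27,28,29,30,31): 1⊕1⊕1⊕0⊕1⊕1⊕0⊕1⊕1⊕1⊕0⊕1⊕0⊕0⊕1⊕0 = 0
Syndrome s16…s1 = 00101 → error at position 5.
Flip position 5: 0011110110000111110110111010010 → 0011010110000111110110111010010

0011010110000111110110111010010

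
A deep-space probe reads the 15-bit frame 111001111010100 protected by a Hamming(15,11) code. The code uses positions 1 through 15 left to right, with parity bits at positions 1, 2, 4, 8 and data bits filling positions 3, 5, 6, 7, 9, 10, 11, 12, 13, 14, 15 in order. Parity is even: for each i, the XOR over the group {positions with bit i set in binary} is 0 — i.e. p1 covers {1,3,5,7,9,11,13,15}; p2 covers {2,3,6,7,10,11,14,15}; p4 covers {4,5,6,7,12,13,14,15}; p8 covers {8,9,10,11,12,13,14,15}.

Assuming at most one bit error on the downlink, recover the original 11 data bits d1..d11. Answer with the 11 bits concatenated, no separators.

10011010100

s1 (pos 1,3,5,7,9,11,13,15): 1⊕1⊕0⊕1⊕1⊕1⊕1⊕0 = 0
s2 (pos 2,3,6,7,10,11,14,15): 1⊕1⊕1⊕1⊕0⊕1⊕0⊕0 = 1
s4 (pos 4,5,6,7,12,13,14,15): 0⊕0⊕1⊕1⊕0⊕1⊕0⊕0 = 1
s8 (pos 8,9,10,11,12,13,14,15): 1⊕1⊕0⊕1⊕0⊕1⊕0⊕0 = 0
Syndrome s8…s1 = 0110 → error at position 6.
Flip position 6: 111001111010100 → 111000111010100
Read data bits from positions 3,5,6,7,9,10,11,12,13,14,15: 10011010100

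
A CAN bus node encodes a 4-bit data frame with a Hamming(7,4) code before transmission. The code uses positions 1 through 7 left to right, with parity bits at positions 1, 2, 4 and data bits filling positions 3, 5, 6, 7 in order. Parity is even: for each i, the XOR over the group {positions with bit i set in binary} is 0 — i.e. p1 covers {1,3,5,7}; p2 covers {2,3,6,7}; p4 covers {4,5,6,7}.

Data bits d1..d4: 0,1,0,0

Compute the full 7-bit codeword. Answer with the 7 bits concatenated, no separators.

Place data at non-parity positions: p1 p2 0 p4 1 0 0
p1 (pos 1,3,5,7): XOR of data positions = 0⊕1⊕0 = 1
p2 (pos 2,3,6,7): XOR of data positions = 0⊕0⊕0 = 0
p4 (pos 4,5,6,7): XOR of data positions = 1⊕0⊕0 = 1
Codeword: 1001100

1001100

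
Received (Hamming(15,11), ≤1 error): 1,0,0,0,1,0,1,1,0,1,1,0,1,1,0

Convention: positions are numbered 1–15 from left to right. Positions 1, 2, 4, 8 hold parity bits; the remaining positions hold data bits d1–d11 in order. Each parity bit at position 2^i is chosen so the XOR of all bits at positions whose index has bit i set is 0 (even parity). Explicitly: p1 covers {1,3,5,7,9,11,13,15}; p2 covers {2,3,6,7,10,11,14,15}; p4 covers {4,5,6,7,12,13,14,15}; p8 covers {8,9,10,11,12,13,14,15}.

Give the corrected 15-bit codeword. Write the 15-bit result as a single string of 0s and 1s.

100010111110110

s1 (pos 1,3,5,7,9,11,13,15): 1⊕0⊕1⊕1⊕0⊕1⊕1⊕0 = 1
s2 (pos 2,3,6,7,10,11,14,15): 0⊕0⊕0⊕1⊕1⊕1⊕1⊕0 = 0
s4 (pos 4,5,6,7,12,13,14,15): 0⊕1⊕0⊕1⊕0⊕1⊕1⊕0 = 0
s8 (pos 8,9,10,11,12,13,14,15): 1⊕0⊕1⊕1⊕0⊕1⊕1⊕0 = 1
Syndrome s8…s1 = 1001 → error at position 9.
Flip position 9: 100010110110110 → 100010111110110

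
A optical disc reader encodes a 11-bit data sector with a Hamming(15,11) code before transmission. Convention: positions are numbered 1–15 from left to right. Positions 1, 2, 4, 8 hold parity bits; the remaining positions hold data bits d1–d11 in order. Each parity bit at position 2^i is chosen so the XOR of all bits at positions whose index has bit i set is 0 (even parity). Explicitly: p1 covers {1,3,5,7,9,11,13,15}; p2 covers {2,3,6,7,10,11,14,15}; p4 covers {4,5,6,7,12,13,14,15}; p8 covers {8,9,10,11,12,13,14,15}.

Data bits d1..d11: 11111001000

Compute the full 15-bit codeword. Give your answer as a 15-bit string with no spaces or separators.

Place data at non-parity positions: p1 p2 1 p4 1 1 1 p8 1 0 0 1 0 0 0
p1 (pos 1,3,5,7,9,11,13,15): XOR of data positions = 1⊕1⊕1⊕1⊕0⊕0⊕0 = 0
p2 (pos 2,3,6,7,10,11,14,15): XOR of data positions = 1⊕1⊕1⊕0⊕0⊕0⊕0 = 1
p4 (pos 4,5,6,7,12,13,14,15): XOR of data positions = 1⊕1⊕1⊕1⊕0⊕0⊕0 = 0
p8 (pos 8,9,10,11,12,13,14,15): XOR of data positions = 1⊕0⊕0⊕1⊕0⊕0⊕0 = 0
Codeword: 011011101001000

011011101001000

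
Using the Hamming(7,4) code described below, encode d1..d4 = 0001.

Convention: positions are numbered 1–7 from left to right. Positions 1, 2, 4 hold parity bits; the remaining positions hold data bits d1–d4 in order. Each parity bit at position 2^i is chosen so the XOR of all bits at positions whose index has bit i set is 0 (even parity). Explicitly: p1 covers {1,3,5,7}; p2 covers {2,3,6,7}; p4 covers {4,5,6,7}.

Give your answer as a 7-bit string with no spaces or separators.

Place data at non-parity positions: p1 p2 0 p4 0 0 1
p1 (pos 1,3,5,7): XOR of data positions = 0⊕0⊕1 = 1
p2 (pos 2,3,6,7): XOR of data positions = 0⊕0⊕1 = 1
p4 (pos 4,5,6,7): XOR of data positions = 0⊕0⊕1 = 1
Codeword: 1101001

1101001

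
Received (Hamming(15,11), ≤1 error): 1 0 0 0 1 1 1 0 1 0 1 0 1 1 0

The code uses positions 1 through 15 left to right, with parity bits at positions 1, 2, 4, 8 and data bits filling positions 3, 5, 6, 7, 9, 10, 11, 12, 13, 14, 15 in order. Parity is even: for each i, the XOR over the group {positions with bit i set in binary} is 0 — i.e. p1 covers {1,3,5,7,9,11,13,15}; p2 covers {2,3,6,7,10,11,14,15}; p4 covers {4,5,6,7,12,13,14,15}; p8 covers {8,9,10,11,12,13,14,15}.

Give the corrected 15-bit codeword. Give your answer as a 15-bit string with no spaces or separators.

100111101010110

s1 (pos 1,3,5,7,9,11,13,15): 1⊕0⊕1⊕1⊕1⊕1⊕1⊕0 = 0
s2 (pos 2,3,6,7,10,11,14,15): 0⊕0⊕1⊕1⊕0⊕1⊕1⊕0 = 0
s4 (pos 4,5,6,7,12,13,14,15): 0⊕1⊕1⊕1⊕0⊕1⊕1⊕0 = 1
s8 (pos 8,9,10,11,12,13,14,15): 0⊕1⊕0⊕1⊕0⊕1⊕1⊕0 = 0
Syndrome s8…s1 = 0100 → error at position 4.
Flip position 4: 100011101010110 → 100111101010110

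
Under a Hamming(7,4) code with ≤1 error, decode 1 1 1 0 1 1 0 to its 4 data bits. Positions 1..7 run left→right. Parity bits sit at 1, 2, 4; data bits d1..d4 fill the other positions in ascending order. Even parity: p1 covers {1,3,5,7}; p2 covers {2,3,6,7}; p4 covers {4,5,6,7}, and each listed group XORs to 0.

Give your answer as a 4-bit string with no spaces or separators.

0110

s1 (pos 1,3,5,7): 1⊕1⊕1⊕0 = 1
s2 (pos 2,3,6,7): 1⊕1⊕1⊕0 = 1
s4 (pos 4,5,6,7): 0⊕1⊕1⊕0 = 0
Syndrome s4…s1 = 011 → error at position 3.
Flip position 3: 1110110 → 1100110
Read data bits from positions 3,5,6,7: 0110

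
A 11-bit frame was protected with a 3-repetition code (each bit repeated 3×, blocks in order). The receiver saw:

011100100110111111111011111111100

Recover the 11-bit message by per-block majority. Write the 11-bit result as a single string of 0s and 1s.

Block 1 (011): 2 ones → 1
Block 2 (100): 1 one → 0
Block 3 (100): 1 one → 0
Block 4 (110): 2 ones → 1
Block 5 (111): 3 ones → 1
Block 6 (111): 3 ones → 1
Block 7 (111): 3 ones → 1
Block 8 (011): 2 ones → 1
Block 9 (111): 3 ones → 1
Block 10 (111): 3 ones → 1
Block 11 (100): 1 one → 0

10011111110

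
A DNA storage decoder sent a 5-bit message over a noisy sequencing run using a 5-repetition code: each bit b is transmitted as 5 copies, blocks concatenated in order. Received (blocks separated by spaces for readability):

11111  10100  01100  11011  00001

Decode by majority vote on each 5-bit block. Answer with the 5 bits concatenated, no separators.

10010

Block 1 (11111): 5 ones → 1
Block 2 (10100): 2 ones → 0
Block 3 (01100): 2 ones → 0
Block 4 (11011): 4 ones → 1
Block 5 (00001): 1 one → 0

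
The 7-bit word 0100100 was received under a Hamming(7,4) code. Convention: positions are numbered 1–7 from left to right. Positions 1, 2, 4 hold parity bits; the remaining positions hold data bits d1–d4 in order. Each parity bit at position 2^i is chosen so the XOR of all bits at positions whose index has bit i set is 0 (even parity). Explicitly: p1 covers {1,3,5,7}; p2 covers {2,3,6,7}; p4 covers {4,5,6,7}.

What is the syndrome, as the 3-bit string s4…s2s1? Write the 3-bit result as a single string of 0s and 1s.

111

s1 (pos 1,3,5,7): 0⊕0⊕1⊕0 = 1
s2 (pos 2,3,6,7): 1⊕0⊕0⊕0 = 1
s4 (pos 4,5,6,7): 0⊕1⊕0⊕0 = 1
Syndrome s4…s1 = 111 → error at position 7.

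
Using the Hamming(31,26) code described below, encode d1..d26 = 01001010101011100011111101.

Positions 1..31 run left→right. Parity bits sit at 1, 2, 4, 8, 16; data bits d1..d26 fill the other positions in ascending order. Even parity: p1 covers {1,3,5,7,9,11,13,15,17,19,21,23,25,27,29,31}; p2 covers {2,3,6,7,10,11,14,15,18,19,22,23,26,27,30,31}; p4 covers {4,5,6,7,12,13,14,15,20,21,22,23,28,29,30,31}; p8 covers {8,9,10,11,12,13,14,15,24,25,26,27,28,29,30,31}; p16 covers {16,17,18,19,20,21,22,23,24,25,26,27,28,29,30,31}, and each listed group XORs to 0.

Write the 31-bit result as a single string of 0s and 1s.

Place data at non-parity positions: p1 p2 0 p4 1 0 0 p8 1 0 1 0 1 0 1 p16 0 1 1 1 0 0 0 1 1 1 1 1 1 0 1
p1 (pos 1,3,5,7,9,11,13,15,17,19,21,23,25,27,29,31): XOR of data positions = 0⊕1⊕0⊕1⊕1⊕1⊕1⊕0⊕1⊕0⊕0⊕1⊕1⊕1⊕1 = 0
p2 (pos 2,3,6,7,10,11,14,15,18,19,22,23,26,27,30,31): XOR of data positions = 0⊕0⊕0⊕0⊕1⊕0⊕1⊕1⊕1⊕0⊕0⊕1⊕1⊕0⊕1 = 1
p4 (pos 4,5,6,7,12,13,14,15,20,21,22,23,28,29,30,31): XOR of data positions = 1⊕0⊕0⊕0⊕1⊕0⊕1⊕1⊕0⊕0⊕0⊕1⊕1⊕0⊕1 = 1
p8 (pos 8,9,10,11,12,13,14,15,24,25,26,27,28,29,30,31): XOR of data positions = 1⊕0⊕1⊕0⊕1⊕0⊕1⊕1⊕1⊕1⊕1⊕1⊕1⊕0⊕1 = 1
p16 (pos 16,17,18,19,20,21,22,23,24,25,26,27,28,29,30,31): XOR of data positions = 0⊕1⊕1⊕1⊕0⊕0⊕0⊕1⊕1⊕1⊕1⊕1⊕1⊕0⊕1 = 0
Codeword: 0101100110101010011100011111101

0101100110101010011100011111101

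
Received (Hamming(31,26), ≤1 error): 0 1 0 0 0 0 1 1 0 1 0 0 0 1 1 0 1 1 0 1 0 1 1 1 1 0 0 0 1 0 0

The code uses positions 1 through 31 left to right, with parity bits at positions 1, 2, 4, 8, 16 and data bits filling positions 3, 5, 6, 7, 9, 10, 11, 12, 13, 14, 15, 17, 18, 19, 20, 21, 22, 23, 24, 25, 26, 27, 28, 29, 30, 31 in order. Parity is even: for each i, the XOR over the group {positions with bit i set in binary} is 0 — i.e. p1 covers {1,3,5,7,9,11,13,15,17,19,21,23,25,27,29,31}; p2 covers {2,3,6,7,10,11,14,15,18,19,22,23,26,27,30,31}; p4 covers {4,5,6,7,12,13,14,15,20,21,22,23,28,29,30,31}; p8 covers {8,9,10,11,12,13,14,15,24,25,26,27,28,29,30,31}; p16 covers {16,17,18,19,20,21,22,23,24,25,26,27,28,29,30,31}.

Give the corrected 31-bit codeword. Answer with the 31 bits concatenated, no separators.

s1 (pos 1,3,5,7,9,11,13,15,17,19,21,23,25,27,29,31): 0⊕0⊕0⊕1⊕0⊕0⊕0⊕1⊕1⊕0⊕0⊕1⊕1⊕0⊕1⊕0 = 0
s2 (pos 2,3,6,7,10,11,14,15,18,19,22,23,26,27,30,31): 1⊕0⊕0⊕1⊕1⊕0⊕1⊕1⊕1⊕0⊕1⊕1⊕0⊕0⊕0⊕0 = 0
s4 (pos 4,5,6,7,12,13,14,15,20,21,22,23,28,29,30,31): 0⊕0⊕0⊕1⊕0⊕0⊕1⊕1⊕1⊕0⊕1⊕1⊕0⊕1⊕0⊕0 = 1
s8 (pos 8,9,10,11,12,13,14,15,24,25,26,27,28,29,30,31): 1⊕0⊕1⊕0⊕0⊕0⊕1⊕1⊕1⊕1⊕0⊕0⊕0⊕1⊕0⊕0 = 1
s16 (pos 16,17,18,19,20,21,22,23,24,25,26,27,28,29,30,31): 0⊕1⊕1⊕0⊕1⊕0⊕1⊕1⊕1⊕1⊕0⊕0⊕0⊕1⊕0⊕0 = 0
Syndrome s16…s1 = 01100 → error at position 12.
Flip position 12: 0100001101000110110101111000100 → 0100001101010110110101111000100

0100001101010110110101111000100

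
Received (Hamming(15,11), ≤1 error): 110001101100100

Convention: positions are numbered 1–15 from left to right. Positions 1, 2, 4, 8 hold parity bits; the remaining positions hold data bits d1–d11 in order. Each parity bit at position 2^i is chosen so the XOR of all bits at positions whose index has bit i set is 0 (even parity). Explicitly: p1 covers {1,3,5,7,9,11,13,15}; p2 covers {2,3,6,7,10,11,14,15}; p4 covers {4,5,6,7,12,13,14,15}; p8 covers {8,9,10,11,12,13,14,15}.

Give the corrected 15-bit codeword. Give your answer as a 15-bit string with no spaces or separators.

110001101101100

s1 (pos 1,3,5,7,9,11,13,15): 1⊕0⊕0⊕1⊕1⊕0⊕1⊕0 = 0
s2 (pos 2,3,6,7,10,11,14,15): 1⊕0⊕1⊕1⊕1⊕0⊕0⊕0 = 0
s4 (pos 4,5,6,7,12,13,14,15): 0⊕0⊕1⊕1⊕0⊕1⊕0⊕0 = 1
s8 (pos 8,9,10,11,12,13,14,15): 0⊕1⊕1⊕0⊕0⊕1⊕0⊕0 = 1
Syndrome s8…s1 = 1100 → error at position 12.
Flip position 12: 110001101100100 → 110001101101100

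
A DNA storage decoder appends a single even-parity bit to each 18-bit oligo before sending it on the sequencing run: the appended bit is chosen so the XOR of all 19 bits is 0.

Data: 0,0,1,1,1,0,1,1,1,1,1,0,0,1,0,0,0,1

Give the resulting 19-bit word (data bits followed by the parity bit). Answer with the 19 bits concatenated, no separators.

0011101111100100010

XOR of the 18 data bits: 0⊕0⊕1⊕1⊕1⊕0⊕1⊕1⊕1⊕1⊕1⊕0⊕0⊕1⊕0⊕0⊕0⊕1 = 0
Parity bit = 0 (so all 19 bits XOR to 0).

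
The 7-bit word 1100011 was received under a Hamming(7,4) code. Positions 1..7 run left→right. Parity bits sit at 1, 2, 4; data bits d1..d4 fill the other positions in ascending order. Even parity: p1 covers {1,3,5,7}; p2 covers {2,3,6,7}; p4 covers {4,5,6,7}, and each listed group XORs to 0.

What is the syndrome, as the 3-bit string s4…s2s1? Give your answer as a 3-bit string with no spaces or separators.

010

s1 (pos 1,3,5,7): 1⊕0⊕0⊕1 = 0
s2 (pos 2,3,6,7): 1⊕0⊕1⊕1 = 1
s4 (pos 4,5,6,7): 0⊕0⊕1⊕1 = 0
Syndrome s4…s1 = 010 → error at position 2.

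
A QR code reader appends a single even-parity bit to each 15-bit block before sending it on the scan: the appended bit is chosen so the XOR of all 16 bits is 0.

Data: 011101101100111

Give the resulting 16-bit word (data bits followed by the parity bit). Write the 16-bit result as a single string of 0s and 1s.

0111011011001110

XOR of the 15 data bits: 0⊕1⊕1⊕1⊕0⊕1⊕1⊕0⊕1⊕1⊕0⊕0⊕1⊕1⊕1 = 0
Parity bit = 0 (so all 16 bits XOR to 0).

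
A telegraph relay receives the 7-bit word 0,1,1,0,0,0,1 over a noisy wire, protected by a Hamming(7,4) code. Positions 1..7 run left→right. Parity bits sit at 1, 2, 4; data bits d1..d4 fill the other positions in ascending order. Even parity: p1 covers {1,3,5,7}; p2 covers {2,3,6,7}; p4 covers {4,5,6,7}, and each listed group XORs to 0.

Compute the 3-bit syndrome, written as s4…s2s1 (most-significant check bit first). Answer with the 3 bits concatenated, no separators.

110

s1 (pos 1,3,5,7): 0⊕1⊕0⊕1 = 0
s2 (pos 2,3,6,7): 1⊕1⊕0⊕1 = 1
s4 (pos 4,5,6,7): 0⊕0⊕0⊕1 = 1
Syndrome s4…s1 = 110 → error at position 6.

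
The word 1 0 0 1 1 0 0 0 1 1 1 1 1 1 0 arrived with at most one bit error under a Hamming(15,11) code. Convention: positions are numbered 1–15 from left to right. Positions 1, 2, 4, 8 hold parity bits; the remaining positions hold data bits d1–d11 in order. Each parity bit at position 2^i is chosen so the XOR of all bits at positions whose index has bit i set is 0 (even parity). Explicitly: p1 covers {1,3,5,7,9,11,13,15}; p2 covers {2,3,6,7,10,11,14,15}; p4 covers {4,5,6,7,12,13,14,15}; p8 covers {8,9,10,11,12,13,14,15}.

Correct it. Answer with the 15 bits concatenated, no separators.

s1 (pos 1,3,5,7,9,11,13,15): 1⊕0⊕1⊕0⊕1⊕1⊕1⊕0 = 1
s2 (pos 2,3,6,7,10,11,14,15): 0⊕0⊕0⊕0⊕1⊕1⊕1⊕0 = 1
s4 (pos 4,5,6,7,12,13,14,15): 1⊕1⊕0⊕0⊕1⊕1⊕1⊕0 = 1
s8 (pos 8,9,10,11,12,13,14,15): 0⊕1⊕1⊕1⊕1⊕1⊕1⊕0 = 0
Syndrome s8…s1 = 0111 → error at position 7.
Flip position 7: 100110001111110 → 100110101111110

100110101111110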